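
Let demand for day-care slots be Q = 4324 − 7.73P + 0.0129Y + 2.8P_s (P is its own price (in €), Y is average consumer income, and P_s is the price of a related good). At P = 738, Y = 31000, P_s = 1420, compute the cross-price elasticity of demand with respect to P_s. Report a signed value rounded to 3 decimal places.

At the given values, Q = 4324 − 7.73(738) + 0.0129(31000) + 2.8(1420) = 2995.16.
∂Q/∂P_s = 2.8.
E = (2.8) × (1420/2995.16) = 1.32747…

1.327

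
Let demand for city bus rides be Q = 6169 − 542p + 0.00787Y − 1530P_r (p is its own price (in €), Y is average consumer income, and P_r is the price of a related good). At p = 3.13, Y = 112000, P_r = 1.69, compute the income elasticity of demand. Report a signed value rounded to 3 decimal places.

0.318

At the given values, Q = 6169 − 542(3.13) + 0.00787(112000) − 1530(1.69) = 2768.28.
∂Q/∂Y = 0.00787.
E = (0.00787) × (112000/2768.28) = 0.31840…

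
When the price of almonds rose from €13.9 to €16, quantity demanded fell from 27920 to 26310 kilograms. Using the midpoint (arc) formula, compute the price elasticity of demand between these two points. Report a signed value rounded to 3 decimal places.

-0.423

%ΔQ = (26310 − 27920) / [(27920 + 26310)/2] = -1610/27115 = -0.059376…
%ΔP = (16 − 13.9) / [(13.9 + 16)/2] = 2.1/14.95 = 0.140468…
Arc Ed = %ΔQ / %ΔP = (-1610/27115) / (2.1/14.95) = -0.42270…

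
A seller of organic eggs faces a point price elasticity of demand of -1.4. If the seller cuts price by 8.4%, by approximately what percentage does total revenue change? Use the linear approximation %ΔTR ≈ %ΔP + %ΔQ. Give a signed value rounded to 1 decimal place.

%ΔQ ≈ Ed × %ΔP = (-1.4) × (-8.4%) = +11.7600%
%ΔTR ≈ %ΔP + %ΔQ = (-8.4%) + (+11.7600%) = +3.3600%

+3.4%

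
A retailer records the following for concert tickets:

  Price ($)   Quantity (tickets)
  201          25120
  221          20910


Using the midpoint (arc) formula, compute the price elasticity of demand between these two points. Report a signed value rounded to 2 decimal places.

%ΔQ = (20910 − 25120) / [(25120 + 20910)/2] = -4210/23015 = -0.182924…
%ΔP = (221 − 201) / [(201 + 221)/2] = 20/211 = 0.094786…
Arc Ed = %ΔQ / %ΔP = (-4210/23015) / (20/211) = -1.9298…

-1.93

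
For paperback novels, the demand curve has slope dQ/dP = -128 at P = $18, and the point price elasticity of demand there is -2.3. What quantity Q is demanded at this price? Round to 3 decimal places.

Ed = (dQ/dP)·(P/Q) ⇒ Q = (dQ/dP)·P/Ed = (-128)·18/(-2.3) = 1001.73913…

1001.739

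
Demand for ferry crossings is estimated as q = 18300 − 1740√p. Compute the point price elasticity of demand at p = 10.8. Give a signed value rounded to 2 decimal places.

-0.23

dq/dp = −1740/(2√p) = -264.733. At p = 10.8, q = 12581.8.
Ed = (dq/dp)·(p/q) = (-264.733) × (10.8/12581.8) = -0.2272…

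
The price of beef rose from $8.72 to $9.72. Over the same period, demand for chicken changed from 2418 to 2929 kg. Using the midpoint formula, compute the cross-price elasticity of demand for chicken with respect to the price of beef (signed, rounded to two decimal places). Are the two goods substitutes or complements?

%ΔQ_{chicken} = (2929 − 2418)/avg = 511/2673.5 = 0.191135…
%ΔP_{beef} = (9.72 − 8.72)/avg = 1/9.22 = 0.108459…
E_cross = (511/2673.5) / (1/9.22) = 1.7622…
E_cross > 0 ⇒ the goods are substitutes.

1.76; substitutes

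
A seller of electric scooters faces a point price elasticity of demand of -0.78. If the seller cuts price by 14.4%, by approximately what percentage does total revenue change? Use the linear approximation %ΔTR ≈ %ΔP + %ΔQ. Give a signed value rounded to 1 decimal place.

-3.2%

%ΔQ ≈ Ed × %ΔP = (-0.78) × (-14.4%) = +11.2320%
%ΔTR ≈ %ΔP + %ΔQ = (-14.4%) + (+11.2320%) = -3.1680%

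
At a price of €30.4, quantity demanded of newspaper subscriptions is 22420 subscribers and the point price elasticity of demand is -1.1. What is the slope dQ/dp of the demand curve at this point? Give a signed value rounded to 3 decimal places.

-811.250

Ed = (dQ/dp)·(p/Q) ⇒ dQ/dp = Ed·Q/p = (-1.1)·22420/30.4 = -811.25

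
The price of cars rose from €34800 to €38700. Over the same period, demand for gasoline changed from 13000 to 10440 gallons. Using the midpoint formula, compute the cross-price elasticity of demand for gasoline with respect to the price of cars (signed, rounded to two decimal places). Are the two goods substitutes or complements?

%ΔQ_{gasoline} = (10440 − 13000)/avg = -2560/11720 = -0.218430…
%ΔP_{cars} = (38700 − 34800)/avg = 3900/36750 = 0.106122…
E_cross = (-2560/11720) / (3900/36750) = -2.0582…
E_cross < 0 ⇒ the goods are complements.

-2.06; complements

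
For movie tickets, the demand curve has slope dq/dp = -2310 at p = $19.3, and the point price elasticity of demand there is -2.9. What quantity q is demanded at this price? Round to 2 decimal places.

Ed = (dq/dp)·(p/q) ⇒ q = (dq/dp)·p/Ed = (-2310)·19.3/(-2.9) = 15373.4482…

15373.45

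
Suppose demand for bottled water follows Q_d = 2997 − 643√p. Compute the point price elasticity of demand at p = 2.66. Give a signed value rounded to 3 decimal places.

-0.269

dQ_d/dp = −643/(2√p) = -197.124. At p = 2.66, Q_d = 1948.3.
Ed = (dQ_d/dp)·(p/Q_d) = (-197.124) × (2.66/1948.3) = -0.26913…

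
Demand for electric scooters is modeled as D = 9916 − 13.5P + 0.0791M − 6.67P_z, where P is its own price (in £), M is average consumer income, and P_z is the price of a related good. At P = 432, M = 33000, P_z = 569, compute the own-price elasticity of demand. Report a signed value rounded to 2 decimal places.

At the given values, D = 9916 − 13.5(432) + 0.0791(33000) − 6.67(569) = 2899.07.
∂D/∂P = −13.5.
E = (-13.5) × (432/2899.07) = -2.0116…

-2.01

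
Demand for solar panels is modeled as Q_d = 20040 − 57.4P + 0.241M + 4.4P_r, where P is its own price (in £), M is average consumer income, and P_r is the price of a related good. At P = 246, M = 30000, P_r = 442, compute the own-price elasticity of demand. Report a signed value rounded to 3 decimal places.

-0.935

At the given values, Q_d = 20040 − 57.4(246) + 0.241(30000) + 4.4(442) = 15094.4.
∂Q_d/∂P = −57.4.
E = (-57.4) × (246/15094.4) = -0.93547…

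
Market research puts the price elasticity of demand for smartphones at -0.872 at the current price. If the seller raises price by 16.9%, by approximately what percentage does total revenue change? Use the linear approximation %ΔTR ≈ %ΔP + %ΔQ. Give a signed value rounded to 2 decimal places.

%ΔQ ≈ Ed × %ΔP = (-0.872) × (+16.9%) = -14.7368%
%ΔTR ≈ %ΔP + %ΔQ = (+16.9%) + (-14.7368%) = +2.1632%

+2.16%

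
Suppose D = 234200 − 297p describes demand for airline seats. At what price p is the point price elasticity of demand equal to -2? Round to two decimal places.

Ed = −297p/(234200 − 297p). Set this equal to -2:
297p = 2·(234200 − 297p) ⇒ 297p(1 + 2) = 2·234200
p = 2·234200 / (297·3) = 525.7014…

525.70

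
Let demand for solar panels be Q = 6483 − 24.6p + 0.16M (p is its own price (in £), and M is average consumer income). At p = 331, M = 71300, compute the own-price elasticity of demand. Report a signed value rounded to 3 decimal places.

At the given values, Q = 6483 − 24.6(331) + 0.16(71300) = 9748.4.
∂Q/∂p = −24.6.
E = (-24.6) × (331/9748.4) = -0.83527…

-0.835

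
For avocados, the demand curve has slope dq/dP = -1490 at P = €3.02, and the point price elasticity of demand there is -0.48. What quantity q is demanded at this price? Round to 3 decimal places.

Ed = (dq/dP)·(P/q) ⇒ q = (dq/dP)·P/Ed = (-1490)·3.02/(-0.48) = 9374.58333…

9374.583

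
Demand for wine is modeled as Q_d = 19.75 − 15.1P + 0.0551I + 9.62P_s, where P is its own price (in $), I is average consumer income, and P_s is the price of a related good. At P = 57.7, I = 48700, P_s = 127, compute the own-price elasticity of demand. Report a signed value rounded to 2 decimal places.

-0.29

At the given values, Q_d = 19.75 − 15.1(57.7) + 0.0551(48700) + 9.62(127) = 3053.59.
∂Q_d/∂P = −15.1.
E = (-15.1) × (57.7/3053.59) = -0.2853…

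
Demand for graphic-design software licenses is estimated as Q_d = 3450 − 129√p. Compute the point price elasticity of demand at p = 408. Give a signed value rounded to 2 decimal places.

-1.54

dQ_d/dp = −129/(2√p) = -3.19323. At p = 408, Q_d = 844.328.
Ed = (dQ_d/dp)·(p/Q_d) = (-3.19323) × (408/844.328) = -1.5430…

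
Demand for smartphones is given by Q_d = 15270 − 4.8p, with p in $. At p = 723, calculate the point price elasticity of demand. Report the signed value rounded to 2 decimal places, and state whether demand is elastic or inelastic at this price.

-0.29; inelastic

dQ_d/dp = −4.8. At p = 723, Q_d = 15270 − 4.8(723) = 11799.6.
Ed = (dQ_d/dp)·(p/Q_d) = −4.8 × (723/11799.6) = -0.2941…
|Ed| = 0.29 < 1, so demand is inelastic.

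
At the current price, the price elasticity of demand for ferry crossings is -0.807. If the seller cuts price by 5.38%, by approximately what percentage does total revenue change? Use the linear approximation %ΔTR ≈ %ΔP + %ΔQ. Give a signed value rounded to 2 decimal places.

%ΔQ ≈ Ed × %ΔP = (-0.807) × (-5.38%) = +4.3417%
%ΔTR ≈ %ΔP + %ΔQ = (-5.38%) + (+4.3417%) = -1.0383%

-1.04%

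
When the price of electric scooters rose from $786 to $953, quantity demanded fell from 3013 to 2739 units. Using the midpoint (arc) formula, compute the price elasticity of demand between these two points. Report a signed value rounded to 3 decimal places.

-0.496

%ΔQ = (2739 − 3013) / [(3013 + 2739)/2] = -274/2876 = -0.095271…
%ΔP = (953 − 786) / [(786 + 953)/2] = 167/869.5 = 0.192064…
Arc Ed = %ΔQ / %ΔP = (-274/2876) / (167/869.5) = -0.49603…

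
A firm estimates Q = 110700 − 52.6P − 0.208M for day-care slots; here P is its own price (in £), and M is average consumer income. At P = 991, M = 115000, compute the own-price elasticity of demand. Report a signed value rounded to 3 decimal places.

At the given values, Q = 110700 − 52.6(991) − 0.208(115000) = 34653.4.
∂Q/∂P = −52.6.
E = (-52.6) × (991/34653.4) = -1.50422…

-1.504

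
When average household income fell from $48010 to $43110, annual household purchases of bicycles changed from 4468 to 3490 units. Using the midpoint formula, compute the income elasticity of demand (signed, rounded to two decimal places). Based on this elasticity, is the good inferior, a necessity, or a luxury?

2.29; luxury

%ΔQ = (3490 − 4468)/[( 4468 + 3490)/2] = -978/3979 = -0.245790…
%ΔIncome = (43110 − 48010)/[( 48010 + 43110)/2] = -4900/45560 = -0.107550…
E_income = (-978/3979) / (-4900/45560) = 2.2853…
E_income > 1 ⇒ normal good, luxury.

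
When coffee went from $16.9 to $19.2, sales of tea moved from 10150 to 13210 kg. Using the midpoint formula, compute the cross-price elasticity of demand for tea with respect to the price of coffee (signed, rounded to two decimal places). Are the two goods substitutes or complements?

%ΔQ_{tea} = (13210 − 10150)/avg = 3060/11680 = 0.261986…
%ΔP_{coffee} = (19.2 − 16.9)/avg = 2.3/18.05 = 0.127423…
E_cross = (3060/11680) / (2.3/18.05) = 2.0560…
E_cross > 0 ⇒ the goods are substitutes.

2.06; substitutes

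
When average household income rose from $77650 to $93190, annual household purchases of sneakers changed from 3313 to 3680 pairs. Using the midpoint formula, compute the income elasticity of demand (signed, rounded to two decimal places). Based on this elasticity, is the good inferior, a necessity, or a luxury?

0.58; necessity

%ΔQ = (3680 − 3313)/[( 3313 + 3680)/2] = 367/3496.5 = 0.104962…
%ΔIncome = (93190 − 77650)/[( 77650 + 93190)/2] = 15540/85420 = 0.181924…
E_income = (367/3496.5) / (15540/85420) = 0.5769…
0 < E_income < 1 ⇒ normal good, necessity.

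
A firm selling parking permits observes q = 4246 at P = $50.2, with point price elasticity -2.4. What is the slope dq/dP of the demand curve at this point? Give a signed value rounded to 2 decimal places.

-203.00

Ed = (dq/dP)·(P/q) ⇒ dq/dP = Ed·q/P = (-2.4)·4246/50.2 = -202.9960…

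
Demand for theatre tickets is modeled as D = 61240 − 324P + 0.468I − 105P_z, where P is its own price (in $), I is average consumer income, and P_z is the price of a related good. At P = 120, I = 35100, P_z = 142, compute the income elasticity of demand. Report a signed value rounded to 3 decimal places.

At the given values, D = 61240 − 324(120) + 0.468(35100) − 105(142) = 23876.8.
∂D/∂I = 0.468.
E = (0.468) × (35100/23876.8) = 0.68798…

0.688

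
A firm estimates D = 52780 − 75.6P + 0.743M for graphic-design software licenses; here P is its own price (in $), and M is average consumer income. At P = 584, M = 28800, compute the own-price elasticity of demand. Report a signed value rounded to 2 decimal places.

At the given values, D = 52780 − 75.6(584) + 0.743(28800) = 30028.
∂D/∂P = −75.6.
E = (-75.6) × (584/30028) = -1.4703…

-1.47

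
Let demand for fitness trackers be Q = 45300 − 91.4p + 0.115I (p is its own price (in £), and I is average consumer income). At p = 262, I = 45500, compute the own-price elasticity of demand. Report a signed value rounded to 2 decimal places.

At the given values, Q = 45300 − 91.4(262) + 0.115(45500) = 26585.7.
∂Q/∂p = −91.4.
E = (-91.4) × (262/26585.7) = -0.9007…

-0.90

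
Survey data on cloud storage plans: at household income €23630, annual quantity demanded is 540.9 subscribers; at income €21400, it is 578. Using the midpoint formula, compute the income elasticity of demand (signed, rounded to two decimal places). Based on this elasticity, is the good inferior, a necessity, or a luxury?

%ΔQ = (578 − 540.9)/[( 540.9 + 578)/2] = 37.1/559.45 = 0.066315…
%ΔIncome = (21400 − 23630)/[( 23630 + 21400)/2] = -2230/22515 = -0.099045…
E_income = (37.1/559.45) / (-2230/22515) = -0.6695…
E_income < 0 ⇒ inferior good.

-0.67; inferior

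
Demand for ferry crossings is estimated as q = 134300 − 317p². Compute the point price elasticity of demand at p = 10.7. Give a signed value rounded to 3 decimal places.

-0.741

dq/dp = −2·317·p = -6783.8. At p = 10.7, q = 98006.67.
Ed = (dq/dp)·(p/q) = (-6783.8) × (10.7/98006.67) = -0.74062…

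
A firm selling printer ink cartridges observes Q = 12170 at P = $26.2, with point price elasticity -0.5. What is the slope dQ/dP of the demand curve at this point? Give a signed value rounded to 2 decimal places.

-232.25

Ed = (dQ/dP)·(P/Q) ⇒ dQ/dP = Ed·Q/P = (-0.5)·12170/26.2 = -232.2519…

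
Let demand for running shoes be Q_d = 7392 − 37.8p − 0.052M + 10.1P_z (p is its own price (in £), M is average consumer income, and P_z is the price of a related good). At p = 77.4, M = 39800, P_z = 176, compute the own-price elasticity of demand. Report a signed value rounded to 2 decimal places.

-0.70

At the given values, Q_d = 7392 − 37.8(77.4) − 0.052(39800) + 10.1(176) = 4174.28.
∂Q_d/∂p = −37.8.
E = (-37.8) × (77.4/4174.28) = -0.7008…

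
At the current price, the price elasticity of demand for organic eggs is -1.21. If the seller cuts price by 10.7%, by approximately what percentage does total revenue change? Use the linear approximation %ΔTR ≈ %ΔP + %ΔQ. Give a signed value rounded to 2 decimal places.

%ΔQ ≈ Ed × %ΔP = (-1.21) × (-10.7%) = +12.9470%
%ΔTR ≈ %ΔP + %ΔQ = (-10.7%) + (+12.9470%) = +2.2470%

+2.25%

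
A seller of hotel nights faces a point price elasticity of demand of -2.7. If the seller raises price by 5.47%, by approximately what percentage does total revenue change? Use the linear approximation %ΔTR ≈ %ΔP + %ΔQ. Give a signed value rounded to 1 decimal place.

-9.3%

%ΔQ ≈ Ed × %ΔP = (-2.7) × (+5.47%) = -14.7690%
%ΔTR ≈ %ΔP + %ΔQ = (+5.47%) + (-14.7690%) = -9.2990%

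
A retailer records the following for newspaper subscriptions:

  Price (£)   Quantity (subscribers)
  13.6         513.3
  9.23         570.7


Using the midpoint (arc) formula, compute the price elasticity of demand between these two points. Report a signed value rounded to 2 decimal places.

%ΔQ = (570.7 − 513.3) / [(513.3 + 570.7)/2] = 57.4/542 = 0.105904…
%ΔP = (9.23 − 13.6) / [(13.6 + 9.23)/2] = -4.37/11.415 = -0.382829…
Arc Ed = %ΔQ / %ΔP = (57.4/542) / (-4.37/11.415) = -0.2766…

-0.28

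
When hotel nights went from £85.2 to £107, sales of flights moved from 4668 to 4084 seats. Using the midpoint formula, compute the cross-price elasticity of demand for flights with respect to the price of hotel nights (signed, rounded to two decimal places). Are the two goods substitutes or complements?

%ΔQ_{flights} = (4084 − 4668)/avg = -584/4376 = -0.133455…
%ΔP_{hotel nights} = (107 − 85.2)/avg = 21.8/96.1 = 0.226847…
E_cross = (-584/4376) / (21.8/96.1) = -0.5883…
E_cross < 0 ⇒ the goods are complements.

-0.59; complements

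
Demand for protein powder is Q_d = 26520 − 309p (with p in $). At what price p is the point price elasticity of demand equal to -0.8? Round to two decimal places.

Ed = −309p/(26520 − 309p). Set this equal to -0.8:
309p = 0.8·(26520 − 309p) ⇒ 309p(1 + 0.8) = 0.8·26520
p = 0.8·26520 / (309·1.8) = 38.1445…

38.14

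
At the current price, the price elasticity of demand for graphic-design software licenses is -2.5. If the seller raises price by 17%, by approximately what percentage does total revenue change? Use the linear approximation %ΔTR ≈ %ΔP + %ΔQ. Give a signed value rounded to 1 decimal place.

%ΔQ ≈ Ed × %ΔP = (-2.5) × (+17%) = -42.5000%
%ΔTR ≈ %ΔP + %ΔQ = (+17%) + (-42.5000%) = -25.5000%

-25.5%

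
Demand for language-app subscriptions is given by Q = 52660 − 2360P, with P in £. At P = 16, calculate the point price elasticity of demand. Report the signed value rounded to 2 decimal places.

dQ/dP = −2360. At P = 16, Q = 52660 − 2360(16) = 14900.
Ed = (dQ/dP)·(P/Q) = −2360 × (16/14900) = -2.5342…

-2.53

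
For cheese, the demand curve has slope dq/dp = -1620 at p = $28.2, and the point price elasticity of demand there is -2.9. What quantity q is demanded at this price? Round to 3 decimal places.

15753.103

Ed = (dq/dp)·(p/q) ⇒ q = (dq/dp)·p/Ed = (-1620)·28.2/(-2.9) = 15753.10344…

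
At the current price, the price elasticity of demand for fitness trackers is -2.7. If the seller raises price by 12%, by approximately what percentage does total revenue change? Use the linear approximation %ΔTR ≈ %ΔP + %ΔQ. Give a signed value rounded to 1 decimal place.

%ΔQ ≈ Ed × %ΔP = (-2.7) × (+12%) = -32.4000%
%ΔTR ≈ %ΔP + %ΔQ = (+12%) + (-32.4000%) = -20.4000%

-20.4%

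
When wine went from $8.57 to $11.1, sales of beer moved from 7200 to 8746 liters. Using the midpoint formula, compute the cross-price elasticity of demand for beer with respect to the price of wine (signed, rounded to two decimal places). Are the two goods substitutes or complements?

%ΔQ_{beer} = (8746 − 7200)/avg = 1546/7973 = 0.193904…
%ΔP_{wine} = (11.1 − 8.57)/avg = 2.53/9.835 = 0.257244…
E_cross = (1546/7973) / (2.53/9.835) = 0.7537…
E_cross > 0 ⇒ the goods are substitutes.

0.75; substitutes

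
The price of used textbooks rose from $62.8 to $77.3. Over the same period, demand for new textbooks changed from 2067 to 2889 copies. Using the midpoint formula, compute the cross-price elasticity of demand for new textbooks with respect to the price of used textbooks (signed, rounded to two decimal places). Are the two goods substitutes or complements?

1.60; substitutes

%ΔQ_{new textbooks} = (2889 − 2067)/avg = 822/2478 = 0.331719…
%ΔP_{used textbooks} = (77.3 − 62.8)/avg = 14.5/70.05 = 0.206995…
E_cross = (822/2478) / (14.5/70.05) = 1.6025…
E_cross > 0 ⇒ the goods are substitutes.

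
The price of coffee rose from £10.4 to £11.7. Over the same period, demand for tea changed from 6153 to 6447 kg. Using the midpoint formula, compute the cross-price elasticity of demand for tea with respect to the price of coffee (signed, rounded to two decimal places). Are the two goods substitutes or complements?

%ΔQ_{tea} = (6447 − 6153)/avg = 294/6300 = 0.046666…
%ΔP_{coffee} = (11.7 − 10.4)/avg = 1.3/11.05 = 0.117647…
E_cross = (294/6300) / (1.3/11.05) = 0.3966…
E_cross > 0 ⇒ the goods are substitutes.

0.40; substitutes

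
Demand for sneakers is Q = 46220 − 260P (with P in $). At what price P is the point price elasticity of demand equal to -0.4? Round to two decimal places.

Ed = −260P/(46220 − 260P). Set this equal to -0.4:
260P = 0.4·(46220 − 260P) ⇒ 260P(1 + 0.4) = 0.4·46220
P = 0.4·46220 / (260·1.4) = 50.7912…

50.79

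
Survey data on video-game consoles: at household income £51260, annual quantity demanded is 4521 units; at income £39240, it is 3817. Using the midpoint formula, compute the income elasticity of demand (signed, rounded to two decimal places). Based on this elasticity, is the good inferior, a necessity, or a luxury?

0.64; necessity

%ΔQ = (3817 − 4521)/[( 4521 + 3817)/2] = -704/4169 = -0.168865…
%ΔIncome = (39240 − 51260)/[( 51260 + 39240)/2] = -12020/45250 = -0.265635…
E_income = (-704/4169) / (-12020/45250) = 0.6357…
0 < E_income < 1 ⇒ normal good, necessity.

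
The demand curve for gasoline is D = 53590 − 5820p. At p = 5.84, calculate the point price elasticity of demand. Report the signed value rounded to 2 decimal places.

-1.73

dD/dp = −5820. At p = 5.84, D = 53590 − 5820(5.84) = 19601.2.
Ed = (dD/dp)·(p/D) = −5820 × (5.84/19601.2) = -1.7340…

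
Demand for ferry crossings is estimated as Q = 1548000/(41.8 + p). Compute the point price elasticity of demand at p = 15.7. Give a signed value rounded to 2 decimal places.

-0.27

dQ/dp = −1548000/(41.8 + p)² = -468.204. At p = 15.7, Q = 26921.7.
Ed = (dQ/dp)·(p/Q) = (-468.204) × (15.7/26921.7) = -0.2730…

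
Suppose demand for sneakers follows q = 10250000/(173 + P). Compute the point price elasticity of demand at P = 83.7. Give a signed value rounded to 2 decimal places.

dq/dP = −10250000/(173 + P)² = -155.551. At P = 83.7, q = 39929.9.
Ed = (dq/dP)·(P/q) = (-155.551) × (83.7/39929.9) = -0.3260…

-0.33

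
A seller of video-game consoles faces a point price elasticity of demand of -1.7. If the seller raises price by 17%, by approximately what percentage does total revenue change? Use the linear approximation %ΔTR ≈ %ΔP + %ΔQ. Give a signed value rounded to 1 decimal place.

%ΔQ ≈ Ed × %ΔP = (-1.7) × (+17%) = -28.9000%
%ΔTR ≈ %ΔP + %ΔQ = (+17%) + (-28.9000%) = -11.9000%

-11.9%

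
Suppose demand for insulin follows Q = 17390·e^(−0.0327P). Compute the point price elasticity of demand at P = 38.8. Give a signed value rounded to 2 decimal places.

-1.27

dQ/dP = −0.0327·Q = -159.894. At P = 38.8, Q = 4889.72.
Ed = (dQ/dP)·(P/Q) = (-159.894) × (38.8/4889.72) = -1.2687…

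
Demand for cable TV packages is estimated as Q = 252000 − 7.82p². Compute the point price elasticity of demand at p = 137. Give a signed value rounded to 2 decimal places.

-2.79

dQ/dp = −2·7.82·p = -2142.68. At p = 137, Q = 105226.42.
Ed = (dQ/dp)·(p/Q) = (-2142.68) × (137/105226.42) = -2.7896…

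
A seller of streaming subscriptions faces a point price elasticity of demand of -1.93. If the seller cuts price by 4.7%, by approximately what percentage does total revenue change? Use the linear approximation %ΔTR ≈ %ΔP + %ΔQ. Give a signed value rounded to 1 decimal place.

%ΔQ ≈ Ed × %ΔP = (-1.93) × (-4.7%) = +9.0710%
%ΔTR ≈ %ΔP + %ΔQ = (-4.7%) + (+9.0710%) = +4.3710%

+4.4%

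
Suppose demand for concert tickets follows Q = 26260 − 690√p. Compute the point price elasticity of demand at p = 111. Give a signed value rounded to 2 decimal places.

-0.19

dQ/dp = −690/(2√p) = -32.746. At p = 111, Q = 18990.4.
Ed = (dQ/dp)·(p/Q) = (-32.746) × (111/18990.4) = -0.1914…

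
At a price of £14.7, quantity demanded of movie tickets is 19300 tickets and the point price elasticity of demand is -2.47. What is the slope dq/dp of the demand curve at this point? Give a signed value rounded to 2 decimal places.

Ed = (dq/dp)·(p/q) ⇒ dq/dp = Ed·q/p = (-2.47)·19300/14.7 = -3242.9251…

-3242.93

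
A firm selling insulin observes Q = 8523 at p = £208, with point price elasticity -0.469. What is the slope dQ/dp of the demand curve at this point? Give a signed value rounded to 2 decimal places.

-19.22

Ed = (dQ/dp)·(p/Q) ⇒ dQ/dp = Ed·Q/p = (-0.469)·8523/208 = -19.2177…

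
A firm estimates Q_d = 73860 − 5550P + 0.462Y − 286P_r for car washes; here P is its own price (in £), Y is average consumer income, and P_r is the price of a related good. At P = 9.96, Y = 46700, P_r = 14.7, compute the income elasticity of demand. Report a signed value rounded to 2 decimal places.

0.60

At the given values, Q_d = 73860 − 5550(9.96) + 0.462(46700) − 286(14.7) = 35953.2.
∂Q_d/∂Y = 0.462.
E = (0.462) × (46700/35953.2) = 0.6000…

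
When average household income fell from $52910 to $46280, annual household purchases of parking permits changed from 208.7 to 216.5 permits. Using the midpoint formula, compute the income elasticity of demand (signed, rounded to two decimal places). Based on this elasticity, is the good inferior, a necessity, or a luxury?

-0.27; inferior

%ΔQ = (216.5 − 208.7)/[( 208.7 + 216.5)/2] = 7.8/212.6 = 0.036688…
%ΔIncome = (46280 − 52910)/[( 52910 + 46280)/2] = -6630/49595 = -0.133682…
E_income = (7.8/212.6) / (-6630/49595) = -0.2744…
E_income < 0 ⇒ inferior good.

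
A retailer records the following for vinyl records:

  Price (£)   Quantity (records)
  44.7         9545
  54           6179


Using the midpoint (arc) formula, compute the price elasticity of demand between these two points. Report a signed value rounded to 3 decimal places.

-2.272

%ΔQ = (6179 − 9545) / [(9545 + 6179)/2] = -3366/7862 = -0.428135…
%ΔP = (54 − 44.7) / [(44.7 + 54)/2] = 9.3/49.35 = 0.188449…
Arc Ed = %ΔQ / %ΔP = (-3366/7862) / (9.3/49.35) = -2.27187…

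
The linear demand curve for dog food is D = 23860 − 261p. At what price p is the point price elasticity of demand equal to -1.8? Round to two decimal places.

Ed = −261p/(23860 − 261p). Set this equal to -1.8:
261p = 1.8·(23860 − 261p) ⇒ 261p(1 + 1.8) = 1.8·23860
p = 1.8·23860 / (261·2.8) = 58.7684…

58.77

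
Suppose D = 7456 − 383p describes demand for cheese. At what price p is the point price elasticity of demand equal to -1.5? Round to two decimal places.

Ed = −383p/(7456 − 383p). Set this equal to -1.5:
383p = 1.5·(7456 − 383p) ⇒ 383p(1 + 1.5) = 1.5·7456
p = 1.5·7456 / (383·2.5) = 11.6804…

11.68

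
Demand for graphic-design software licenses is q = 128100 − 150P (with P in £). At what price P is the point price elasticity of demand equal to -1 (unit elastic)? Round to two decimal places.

427.00

Ed = −150P/(128100 − 150P). Set this equal to -1:
150P = 1·(128100 − 150P) ⇒ 150P(1 + 1) = 1·128100
P = 1·128100 / (150·2) = 427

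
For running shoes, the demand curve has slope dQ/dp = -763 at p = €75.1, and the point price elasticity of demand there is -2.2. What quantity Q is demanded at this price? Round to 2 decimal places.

Ed = (dQ/dp)·(p/Q) ⇒ Q = (dQ/dp)·p/Ed = (-763)·75.1/(-2.2) = 26046.0454…

26046.05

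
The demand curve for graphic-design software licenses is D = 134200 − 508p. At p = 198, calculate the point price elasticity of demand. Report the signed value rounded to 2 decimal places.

-2.99

dD/dp = −508. At p = 198, D = 134200 − 508(198) = 33616.
Ed = (dD/dp)·(p/D) = −508 × (198/33616) = -2.9921…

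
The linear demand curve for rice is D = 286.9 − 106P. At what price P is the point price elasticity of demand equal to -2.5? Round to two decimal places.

Ed = −106P/(286.9 − 106P). Set this equal to -2.5:
106P = 2.5·(286.9 − 106P) ⇒ 106P(1 + 2.5) = 2.5·286.9
P = 2.5·286.9 / (106·3.5) = 1.9332…

1.93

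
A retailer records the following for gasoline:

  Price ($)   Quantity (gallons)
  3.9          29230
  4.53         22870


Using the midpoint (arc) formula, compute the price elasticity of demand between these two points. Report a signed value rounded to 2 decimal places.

%ΔQ = (22870 − 29230) / [(29230 + 22870)/2] = -6360/26050 = -0.244145…
%ΔP = (4.53 − 3.9) / [(3.9 + 4.53)/2] = 0.63/4.215 = 0.149466…
Arc Ed = %ΔQ / %ΔP = (-6360/26050) / (0.63/4.215) = -1.6334…

-1.63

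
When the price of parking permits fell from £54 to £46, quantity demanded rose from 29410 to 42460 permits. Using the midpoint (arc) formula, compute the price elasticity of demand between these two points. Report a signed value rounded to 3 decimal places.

-2.270

%ΔQ = (42460 − 29410) / [(29410 + 42460)/2] = 13050/35935 = 0.363155…
%ΔP = (46 − 54) / [(54 + 46)/2] = -8/50 = -0.16
Arc Ed = %ΔQ / %ΔP = (13050/35935) / (-8/50) = -2.26972…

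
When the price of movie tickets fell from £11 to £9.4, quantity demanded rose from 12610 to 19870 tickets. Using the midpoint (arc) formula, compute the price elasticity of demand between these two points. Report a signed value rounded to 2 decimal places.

%ΔQ = (19870 − 12610) / [(12610 + 19870)/2] = 7260/16240 = 0.447044…
%ΔP = (9.4 − 11) / [(11 + 9.4)/2] = -1.6/10.2 = -0.156862…
Arc Ed = %ΔQ / %ΔP = (7260/16240) / (-1.6/10.2) = -2.8499…

-2.85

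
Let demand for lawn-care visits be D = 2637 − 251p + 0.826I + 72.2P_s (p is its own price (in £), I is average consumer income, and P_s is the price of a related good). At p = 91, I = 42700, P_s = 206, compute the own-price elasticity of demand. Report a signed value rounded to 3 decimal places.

-0.763

At the given values, D = 2637 − 251(91) + 0.826(42700) + 72.2(206) = 29939.4.
∂D/∂p = −251.
E = (-251) × (91/29939.4) = -0.76290…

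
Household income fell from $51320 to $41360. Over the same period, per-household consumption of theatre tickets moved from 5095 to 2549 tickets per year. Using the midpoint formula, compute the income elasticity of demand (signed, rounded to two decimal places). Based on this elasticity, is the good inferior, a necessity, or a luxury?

%ΔQ = (2549 − 5095)/[( 5095 + 2549)/2] = -2546/3822 = -0.666143…
%ΔIncome = (41360 − 51320)/[( 51320 + 41360)/2] = -9960/46340 = -0.214933…
E_income = (-2546/3822) / (-9960/46340) = 3.0993…
E_income > 1 ⇒ normal good, luxury.

3.10; luxury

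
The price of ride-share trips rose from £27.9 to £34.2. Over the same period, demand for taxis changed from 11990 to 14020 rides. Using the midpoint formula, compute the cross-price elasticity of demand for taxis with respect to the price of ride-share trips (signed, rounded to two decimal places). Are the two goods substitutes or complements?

%ΔQ_{taxis} = (14020 − 11990)/avg = 2030/13005 = 0.156093…
%ΔP_{ride-share trips} = (34.2 − 27.9)/avg = 6.3/31.05 = 0.202898…
E_cross = (2030/13005) / (6.3/31.05) = 0.7693…
E_cross > 0 ⇒ the goods are substitutes.

0.77; substitutes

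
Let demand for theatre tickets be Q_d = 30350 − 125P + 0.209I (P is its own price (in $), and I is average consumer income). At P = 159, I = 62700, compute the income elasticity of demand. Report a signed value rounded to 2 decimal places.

0.56

At the given values, Q_d = 30350 − 125(159) + 0.209(62700) = 23579.3.
∂Q_d/∂I = 0.209.
E = (0.209) × (62700/23579.3) = 0.5557…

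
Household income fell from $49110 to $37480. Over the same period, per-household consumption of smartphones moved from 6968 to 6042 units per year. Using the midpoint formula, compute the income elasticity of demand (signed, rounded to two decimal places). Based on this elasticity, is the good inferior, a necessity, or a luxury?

0.53; necessity

%ΔQ = (6042 − 6968)/[( 6968 + 6042)/2] = -926/6505 = -0.142352…
%ΔIncome = (37480 − 49110)/[( 49110 + 37480)/2] = -11630/43295 = -0.268622…
E_income = (-926/6505) / (-11630/43295) = 0.5299…
0 < E_income < 1 ⇒ normal good, necessity.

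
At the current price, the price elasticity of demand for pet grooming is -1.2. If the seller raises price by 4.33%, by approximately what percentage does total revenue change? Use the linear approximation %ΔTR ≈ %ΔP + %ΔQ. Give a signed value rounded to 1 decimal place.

%ΔQ ≈ Ed × %ΔP = (-1.2) × (+4.33%) = -5.1960%
%ΔTR ≈ %ΔP + %ΔQ = (+4.33%) + (-5.1960%) = -0.8660%

-0.9%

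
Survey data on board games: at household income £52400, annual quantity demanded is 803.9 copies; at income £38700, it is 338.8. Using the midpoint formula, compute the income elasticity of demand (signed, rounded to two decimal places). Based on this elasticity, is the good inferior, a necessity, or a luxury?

2.71; luxury

%ΔQ = (338.8 − 803.9)/[( 803.9 + 338.8)/2] = -465.1/571.35 = -0.814036…
%ΔIncome = (38700 − 52400)/[( 52400 + 38700)/2] = -13700/45550 = -0.300768…
E_income = (-465.1/571.35) / (-13700/45550) = 2.7065…
E_income > 1 ⇒ normal good, luxury.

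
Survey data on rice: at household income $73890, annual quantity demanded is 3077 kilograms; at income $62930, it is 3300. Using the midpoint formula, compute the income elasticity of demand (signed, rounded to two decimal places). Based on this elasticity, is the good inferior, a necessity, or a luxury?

-0.44; inferior

%ΔQ = (3300 − 3077)/[( 3077 + 3300)/2] = 223/3188.5 = 0.069938…
%ΔIncome = (62930 − 73890)/[( 73890 + 62930)/2] = -10960/68410 = -0.160210…
E_income = (223/3188.5) / (-10960/68410) = -0.4365…
E_income < 0 ⇒ inferior good.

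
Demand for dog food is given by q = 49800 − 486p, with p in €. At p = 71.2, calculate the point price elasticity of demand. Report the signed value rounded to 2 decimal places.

dq/dp = −486. At p = 71.2, q = 49800 − 486(71.2) = 15196.8.
Ed = (dq/dp)·(p/q) = −486 × (71.2/15196.8) = -2.2770…

-2.28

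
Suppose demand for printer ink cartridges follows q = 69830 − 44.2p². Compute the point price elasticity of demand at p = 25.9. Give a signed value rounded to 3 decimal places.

dq/dp = −2·44.2·p = -2289.56. At p = 25.9, q = 40180.198.
Ed = (dq/dp)·(p/q) = (-2289.56) × (25.9/40180.198) = -1.47584…

-1.476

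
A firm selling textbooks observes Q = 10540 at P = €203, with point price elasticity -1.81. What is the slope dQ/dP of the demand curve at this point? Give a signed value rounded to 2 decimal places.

-93.98

Ed = (dQ/dP)·(P/Q) ⇒ dQ/dP = Ed·Q/P = (-1.81)·10540/203 = -93.9773…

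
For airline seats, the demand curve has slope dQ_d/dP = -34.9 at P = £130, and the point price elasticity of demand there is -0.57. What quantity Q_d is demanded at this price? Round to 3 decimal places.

Ed = (dQ_d/dP)·(P/Q_d) ⇒ Q_d = (dQ_d/dP)·P/Ed = (-34.9)·130/(-0.57) = 7959.64912…

7959.649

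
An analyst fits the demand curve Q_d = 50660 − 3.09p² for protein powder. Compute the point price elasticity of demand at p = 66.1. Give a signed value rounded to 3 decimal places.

-0.727

dQ_d/dp = −2·3.09·p = -408.498. At p = 66.1, Q_d = 37159.1411.
Ed = (dQ_d/dp)·(p/Q_d) = (-408.498) × (66.1/37159.1411) = -0.72665…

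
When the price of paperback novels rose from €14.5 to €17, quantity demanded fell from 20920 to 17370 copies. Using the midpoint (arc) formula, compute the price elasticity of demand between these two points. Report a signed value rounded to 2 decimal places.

%ΔQ = (17370 − 20920) / [(20920 + 17370)/2] = -3550/19145 = -0.185427…
%ΔP = (17 − 14.5) / [(14.5 + 17)/2] = 2.5/15.75 = 0.158730…
Arc Ed = %ΔQ / %ΔP = (-3550/19145) / (2.5/15.75) = -1.1681…

-1.17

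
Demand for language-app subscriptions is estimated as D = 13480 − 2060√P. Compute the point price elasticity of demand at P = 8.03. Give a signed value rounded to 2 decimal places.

-0.38

dD/dP = −2060/(2√P) = -363.479. At P = 8.03, D = 7642.53.
Ed = (dD/dP)·(P/D) = (-363.479) × (8.03/7642.53) = -0.3819…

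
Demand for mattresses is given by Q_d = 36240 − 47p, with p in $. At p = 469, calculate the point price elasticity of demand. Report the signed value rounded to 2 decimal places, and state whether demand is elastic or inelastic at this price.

-1.55; elastic

dQ_d/dp = −47. At p = 469, Q_d = 36240 − 47(469) = 14197.
Ed = (dQ_d/dp)·(p/Q_d) = −47 × (469/14197) = -1.5526…
|Ed| = 1.55 > 1, so demand is elastic.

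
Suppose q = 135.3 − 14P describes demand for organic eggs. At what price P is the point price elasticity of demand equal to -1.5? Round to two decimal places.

Ed = −14P/(135.3 − 14P). Set this equal to -1.5:
14P = 1.5·(135.3 − 14P) ⇒ 14P(1 + 1.5) = 1.5·135.3
P = 1.5·135.3 / (14·2.5) = 5.7985…

5.80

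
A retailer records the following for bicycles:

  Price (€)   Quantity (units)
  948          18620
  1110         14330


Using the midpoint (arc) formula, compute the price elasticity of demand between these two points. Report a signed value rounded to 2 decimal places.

%ΔQ = (14330 − 18620) / [(18620 + 14330)/2] = -4290/16475 = -0.260394…
%ΔP = (1110 − 948) / [(948 + 1110)/2] = 162/1029 = 0.157434…
Arc Ed = %ΔQ / %ΔP = (-4290/16475) / (162/1029) = -1.6539…

-1.65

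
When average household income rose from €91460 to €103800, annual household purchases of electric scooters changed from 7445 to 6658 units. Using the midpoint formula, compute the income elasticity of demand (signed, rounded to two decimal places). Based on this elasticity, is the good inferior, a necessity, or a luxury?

%ΔQ = (6658 − 7445)/[( 7445 + 6658)/2] = -787/7051.5 = -0.111607…
%ΔIncome = (103800 − 91460)/[( 91460 + 103800)/2] = 12340/97630 = 0.126395…
E_income = (-787/7051.5) / (12340/97630) = -0.8830…
E_income < 0 ⇒ inferior good.

-0.88; inferior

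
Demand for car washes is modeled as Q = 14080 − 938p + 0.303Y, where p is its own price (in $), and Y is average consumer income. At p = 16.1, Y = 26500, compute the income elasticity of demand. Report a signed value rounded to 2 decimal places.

1.15

At the given values, Q = 14080 − 938(16.1) + 0.303(26500) = 7007.7.
∂Q/∂Y = 0.303.
E = (0.303) × (26500/7007.7) = 1.1458…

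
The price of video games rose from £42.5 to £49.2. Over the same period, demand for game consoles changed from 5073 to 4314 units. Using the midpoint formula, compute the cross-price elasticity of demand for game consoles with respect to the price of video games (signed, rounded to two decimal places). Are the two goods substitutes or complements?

%ΔQ_{game consoles} = (4314 − 5073)/avg = -759/4693.5 = -0.161713…
%ΔP_{video games} = (49.2 − 42.5)/avg = 6.7/45.85 = 0.146128…
E_cross = (-759/4693.5) / (6.7/45.85) = -1.1066…
E_cross < 0 ⇒ the goods are complements.

-1.11; complements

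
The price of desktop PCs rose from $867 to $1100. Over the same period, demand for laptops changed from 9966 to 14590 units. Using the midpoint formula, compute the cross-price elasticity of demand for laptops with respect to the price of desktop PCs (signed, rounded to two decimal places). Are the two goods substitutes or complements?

1.59; substitutes

%ΔQ_{laptops} = (14590 − 9966)/avg = 4624/12278 = 0.376608…
%ΔP_{desktop PCs} = (1100 − 867)/avg = 233/983.5 = 0.236908…
E_cross = (4624/12278) / (233/983.5) = 1.5896…
E_cross > 0 ⇒ the goods are substitutes.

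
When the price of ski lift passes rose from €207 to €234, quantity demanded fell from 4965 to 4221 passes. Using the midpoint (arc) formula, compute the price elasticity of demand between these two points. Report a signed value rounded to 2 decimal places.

-1.32

%ΔQ = (4221 − 4965) / [(4965 + 4221)/2] = -744/4593 = -0.161985…
%ΔP = (234 − 207) / [(207 + 234)/2] = 27/220.5 = 0.122448…
Arc Ed = %ΔQ / %ΔP = (-744/4593) / (27/220.5) = -1.3228…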